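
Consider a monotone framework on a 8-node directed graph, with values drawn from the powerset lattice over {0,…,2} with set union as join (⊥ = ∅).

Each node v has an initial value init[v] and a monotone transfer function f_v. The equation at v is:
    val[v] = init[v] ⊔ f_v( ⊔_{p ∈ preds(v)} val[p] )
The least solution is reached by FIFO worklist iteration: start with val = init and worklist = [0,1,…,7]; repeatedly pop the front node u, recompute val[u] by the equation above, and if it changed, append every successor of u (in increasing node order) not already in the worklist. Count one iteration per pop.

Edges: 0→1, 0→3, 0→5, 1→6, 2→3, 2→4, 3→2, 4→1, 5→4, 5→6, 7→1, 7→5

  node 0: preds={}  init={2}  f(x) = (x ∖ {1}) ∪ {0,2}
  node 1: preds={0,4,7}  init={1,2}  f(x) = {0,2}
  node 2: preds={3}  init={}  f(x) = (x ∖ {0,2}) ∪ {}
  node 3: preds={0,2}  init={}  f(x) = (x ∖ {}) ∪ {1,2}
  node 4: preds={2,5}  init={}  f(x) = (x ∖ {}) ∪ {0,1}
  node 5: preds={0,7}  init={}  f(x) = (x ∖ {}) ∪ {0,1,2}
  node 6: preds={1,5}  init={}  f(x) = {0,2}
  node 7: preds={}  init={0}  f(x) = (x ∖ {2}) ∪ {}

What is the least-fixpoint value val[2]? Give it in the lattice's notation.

{1}

Iteration log — 13 steps:
  step 1. node 0  ⊔preds={}  new={0,2}  old={2}  +wl: 
  step 2. node 1  ⊔preds={0,2}  new={0,1,2}  old={1,2}  +wl: 
  step 3. node 2  ⊔preds={}  new={}  stable
  step 4. node 3  ⊔preds={0,2}  new={0,1,2}  old={}  +wl: 2
  step 5. node 4  ⊔preds={}  new={0,1}  old={}  +wl: 1
  step 6. node 5  ⊔preds={0,2}  new={0,1,2}  old={}  +wl: 4
  step 7. node 6  ⊔preds={0,1,2}  new={0,2}  old={}  +wl: 
  step 8. node 7  ⊔preds={}  new={0}  stable
  step 9. node 2  ⊔preds={0,1,2}  new={1}  old={}  +wl: 3
  step 10. node 1  ⊔preds={0,1,2}  new={0,1,2}  stable
  step 11. node 4  ⊔preds={0,1,2}  new={0,1,2}  old={0,1}  +wl: 1
  step 12. node 3  ⊔preds={0,1,2}  new={0,1,2}  stable
  step 13. node 1  ⊔preds={0,1,2}  new={0,1,2}  stable

Least fixpoint reached:
  node 0: {0,2}
  node 1: {0,1,2}
  node 2: {1}
  node 3: {0,1,2}
  node 4: {0,1,2}
  node 5: {0,1,2}
  node 6: {0,2}
  node 7: {0}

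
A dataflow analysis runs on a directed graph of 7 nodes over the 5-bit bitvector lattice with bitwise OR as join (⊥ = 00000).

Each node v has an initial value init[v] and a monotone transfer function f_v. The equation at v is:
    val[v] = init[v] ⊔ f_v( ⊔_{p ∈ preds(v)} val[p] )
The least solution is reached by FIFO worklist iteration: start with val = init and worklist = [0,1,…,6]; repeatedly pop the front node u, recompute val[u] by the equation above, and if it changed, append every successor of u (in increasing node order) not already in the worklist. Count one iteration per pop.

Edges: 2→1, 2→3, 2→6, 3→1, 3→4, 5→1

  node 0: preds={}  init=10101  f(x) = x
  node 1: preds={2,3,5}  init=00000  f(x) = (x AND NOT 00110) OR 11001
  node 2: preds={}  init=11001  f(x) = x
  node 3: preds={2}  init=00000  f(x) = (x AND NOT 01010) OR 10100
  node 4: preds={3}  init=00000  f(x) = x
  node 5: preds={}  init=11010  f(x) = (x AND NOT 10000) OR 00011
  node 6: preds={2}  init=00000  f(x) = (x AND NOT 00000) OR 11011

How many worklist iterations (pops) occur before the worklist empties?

8

Worklist (8 pops):
  #1 pop 0: in=00000 → 10101 (no change)
  #2 pop 1: in=11011 → 11001 (was 00000); enqueue []
  #3 pop 2: in=00000 → 11001 (no change)
  #4 pop 3: in=11001 → 10101 (was 00000); enqueue [1]
  #5 pop 4: in=10101 → 10101 (was 00000); enqueue []
  #6 pop 5: in=00000 → 11011 (was 11010); enqueue []
  #7 pop 6: in=11001 → 11011 (was 00000); enqueue []
  #8 pop 1: in=11111 → 11001 (no change)

Fixpoint:
  val[0] = 10101
  val[1] = 11001
  val[2] = 11001
  val[3] = 10101
  val[4] = 10101
  val[5] = 11011
  val[6] = 11011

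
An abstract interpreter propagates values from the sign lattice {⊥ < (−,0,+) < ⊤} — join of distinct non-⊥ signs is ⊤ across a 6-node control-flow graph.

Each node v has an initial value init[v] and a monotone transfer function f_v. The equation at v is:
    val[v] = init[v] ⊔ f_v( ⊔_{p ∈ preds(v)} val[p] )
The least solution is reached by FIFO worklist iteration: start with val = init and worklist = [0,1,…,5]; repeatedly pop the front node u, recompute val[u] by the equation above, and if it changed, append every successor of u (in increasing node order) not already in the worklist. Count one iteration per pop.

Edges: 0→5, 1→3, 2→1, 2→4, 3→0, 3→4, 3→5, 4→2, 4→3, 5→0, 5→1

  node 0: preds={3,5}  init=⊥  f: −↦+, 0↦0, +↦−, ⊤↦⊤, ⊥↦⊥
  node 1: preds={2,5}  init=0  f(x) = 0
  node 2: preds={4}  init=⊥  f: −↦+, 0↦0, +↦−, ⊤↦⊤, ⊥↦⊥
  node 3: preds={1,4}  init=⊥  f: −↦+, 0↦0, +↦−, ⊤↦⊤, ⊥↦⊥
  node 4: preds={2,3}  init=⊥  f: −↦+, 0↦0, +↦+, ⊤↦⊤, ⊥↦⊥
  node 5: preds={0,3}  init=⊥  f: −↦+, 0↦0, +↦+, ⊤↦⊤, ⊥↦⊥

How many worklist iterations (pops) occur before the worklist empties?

12

Worklist (12 pops):
  #1 pop 0: in=⊥ → ⊥ (no change)
  #2 pop 1: in=⊥ → 0 (no change)
  #3 pop 2: in=⊥ → ⊥ (no change)
  #4 pop 3: in=0 → 0 (was ⊥); enqueue [0]
  #5 pop 4: in=0 → 0 (was ⊥); enqueue [2,3]
  #6 pop 5: in=0 → 0 (was ⊥); enqueue [1]
  #7 pop 0: in=0 → 0 (was ⊥); enqueue [5]
  #8 pop 2: in=0 → 0 (was ⊥); enqueue [4]
  #9 pop 3: in=0 → 0 (no change)
  #10 pop 1: in=0 → 0 (no change)
  #11 pop 5: in=0 → 0 (no change)
  #12 pop 4: in=0 → 0 (no change)

Fixpoint:
  val[0] = 0
  val[1] = 0
  val[2] = 0
  val[3] = 0
  val[4] = 0
  val[5] = 0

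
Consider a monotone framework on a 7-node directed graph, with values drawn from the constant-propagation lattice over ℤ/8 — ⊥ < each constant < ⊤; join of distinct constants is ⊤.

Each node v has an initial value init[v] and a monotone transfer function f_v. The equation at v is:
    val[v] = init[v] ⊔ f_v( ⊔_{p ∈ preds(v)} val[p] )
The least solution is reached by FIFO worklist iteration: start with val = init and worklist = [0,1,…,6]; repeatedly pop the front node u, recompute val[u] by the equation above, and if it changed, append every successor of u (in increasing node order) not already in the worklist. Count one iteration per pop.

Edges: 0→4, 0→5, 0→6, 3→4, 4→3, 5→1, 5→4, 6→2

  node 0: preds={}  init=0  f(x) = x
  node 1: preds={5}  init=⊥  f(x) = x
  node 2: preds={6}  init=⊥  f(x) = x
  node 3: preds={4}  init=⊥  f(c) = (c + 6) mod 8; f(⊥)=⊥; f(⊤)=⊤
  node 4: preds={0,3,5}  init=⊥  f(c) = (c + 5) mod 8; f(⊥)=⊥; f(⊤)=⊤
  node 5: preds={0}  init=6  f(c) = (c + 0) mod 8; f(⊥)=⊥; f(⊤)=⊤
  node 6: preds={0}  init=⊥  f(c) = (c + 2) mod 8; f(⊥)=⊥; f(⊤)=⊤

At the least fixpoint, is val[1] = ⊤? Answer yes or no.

yes

Worklist (11 pops):
  #1 pop 0: in=⊥ → 0 (no change)
  #2 pop 1: in=6 → 6 (was ⊥); enqueue []
  #3 pop 2: in=⊥ → ⊥ (no change)
  #4 pop 3: in=⊥ → ⊥ (no change)
  #5 pop 4: in=⊤ → ⊤ (was ⊥); enqueue [3]
  #6 pop 5: in=0 → ⊤ (was 6); enqueue [1,4]
  #7 pop 6: in=0 → 2 (was ⊥); enqueue [2]
  #8 pop 3: in=⊤ → ⊤ (was ⊥); enqueue []
  #9 pop 1: in=⊤ → ⊤ (was 6); enqueue []
  #10 pop 4: in=⊤ → ⊤ (no change)
  #11 pop 2: in=2 → 2 (was ⊥); enqueue []

Fixpoint:
  val[0] = 0
  val[1] = ⊤
  val[2] = 2
  val[3] = ⊤
  val[4] = ⊤
  val[5] = ⊤
  val[6] = 2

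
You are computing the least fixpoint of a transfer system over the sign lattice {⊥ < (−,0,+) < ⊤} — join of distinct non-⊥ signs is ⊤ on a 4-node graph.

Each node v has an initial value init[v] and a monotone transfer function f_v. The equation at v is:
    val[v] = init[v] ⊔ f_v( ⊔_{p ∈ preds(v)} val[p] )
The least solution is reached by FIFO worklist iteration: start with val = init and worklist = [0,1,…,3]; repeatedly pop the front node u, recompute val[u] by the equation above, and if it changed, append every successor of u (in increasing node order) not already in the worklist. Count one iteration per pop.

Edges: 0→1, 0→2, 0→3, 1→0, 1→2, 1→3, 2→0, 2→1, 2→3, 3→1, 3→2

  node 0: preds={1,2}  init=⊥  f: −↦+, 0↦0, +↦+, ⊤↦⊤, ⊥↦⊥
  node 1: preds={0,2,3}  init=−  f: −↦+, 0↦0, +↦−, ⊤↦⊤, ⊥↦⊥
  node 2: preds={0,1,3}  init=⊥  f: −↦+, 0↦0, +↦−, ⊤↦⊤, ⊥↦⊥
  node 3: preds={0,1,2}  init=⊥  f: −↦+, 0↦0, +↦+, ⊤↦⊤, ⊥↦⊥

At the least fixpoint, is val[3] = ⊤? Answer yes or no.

yes

Iteration log — 9 steps:
  step 1. node 0  ⊔preds=−  new=+  old=⊥  +wl: 
  step 2. node 1  ⊔preds=+  new=−  stable
  step 3. node 2  ⊔preds=⊤  new=⊤  old=⊥  +wl: 0,1
  step 4. node 3  ⊔preds=⊤  new=⊤  old=⊥  +wl: 2
  step 5. node 0  ⊔preds=⊤  new=⊤  old=+  +wl: 3
  step 6. node 1  ⊔preds=⊤  new=⊤  old=−  +wl: 0
  step 7. node 2  ⊔preds=⊤  new=⊤  stable
  step 8. node 3  ⊔preds=⊤  new=⊤  stable
  step 9. node 0  ⊔preds=⊤  new=⊤  stable

Least fixpoint reached:
  node 0: ⊤
  node 1: ⊤
  node 2: ⊤
  node 3: ⊤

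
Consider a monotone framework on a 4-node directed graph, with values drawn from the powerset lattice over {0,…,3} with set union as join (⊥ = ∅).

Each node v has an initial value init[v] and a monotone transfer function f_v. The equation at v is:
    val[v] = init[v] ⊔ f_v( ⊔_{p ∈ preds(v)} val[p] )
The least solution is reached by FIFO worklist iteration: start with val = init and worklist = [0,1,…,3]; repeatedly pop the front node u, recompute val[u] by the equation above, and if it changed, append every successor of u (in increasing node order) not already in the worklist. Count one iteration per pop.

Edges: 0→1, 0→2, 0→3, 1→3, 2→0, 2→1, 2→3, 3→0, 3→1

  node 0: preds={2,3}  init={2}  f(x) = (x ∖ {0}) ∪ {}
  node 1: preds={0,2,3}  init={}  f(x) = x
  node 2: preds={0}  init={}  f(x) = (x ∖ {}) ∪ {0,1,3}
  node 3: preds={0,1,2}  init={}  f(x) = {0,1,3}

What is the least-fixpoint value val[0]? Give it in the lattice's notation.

Worklist (8 pops):
  #1 pop 0: in={} → {2} (no change)
  #2 pop 1: in={2} → {2} (was {}); enqueue []
  #3 pop 2: in={2} → {0,1,2,3} (was {}); enqueue [0,1]
  #4 pop 3: in={0,1,2,3} → {0,1,3} (was {}); enqueue []
  #5 pop 0: in={0,1,2,3} → {1,2,3} (was {2}); enqueue [2,3]
  #6 pop 1: in={0,1,2,3} → {0,1,2,3} (was {2}); enqueue []
  #7 pop 2: in={1,2,3} → {0,1,2,3} (no change)
  #8 pop 3: in={0,1,2,3} → {0,1,3} (no change)

Fixpoint:
  val[0] = {1,2,3}
  val[1] = {0,1,2,3}
  val[2] = {0,1,2,3}
  val[3] = {0,1,3}

{1,2,3}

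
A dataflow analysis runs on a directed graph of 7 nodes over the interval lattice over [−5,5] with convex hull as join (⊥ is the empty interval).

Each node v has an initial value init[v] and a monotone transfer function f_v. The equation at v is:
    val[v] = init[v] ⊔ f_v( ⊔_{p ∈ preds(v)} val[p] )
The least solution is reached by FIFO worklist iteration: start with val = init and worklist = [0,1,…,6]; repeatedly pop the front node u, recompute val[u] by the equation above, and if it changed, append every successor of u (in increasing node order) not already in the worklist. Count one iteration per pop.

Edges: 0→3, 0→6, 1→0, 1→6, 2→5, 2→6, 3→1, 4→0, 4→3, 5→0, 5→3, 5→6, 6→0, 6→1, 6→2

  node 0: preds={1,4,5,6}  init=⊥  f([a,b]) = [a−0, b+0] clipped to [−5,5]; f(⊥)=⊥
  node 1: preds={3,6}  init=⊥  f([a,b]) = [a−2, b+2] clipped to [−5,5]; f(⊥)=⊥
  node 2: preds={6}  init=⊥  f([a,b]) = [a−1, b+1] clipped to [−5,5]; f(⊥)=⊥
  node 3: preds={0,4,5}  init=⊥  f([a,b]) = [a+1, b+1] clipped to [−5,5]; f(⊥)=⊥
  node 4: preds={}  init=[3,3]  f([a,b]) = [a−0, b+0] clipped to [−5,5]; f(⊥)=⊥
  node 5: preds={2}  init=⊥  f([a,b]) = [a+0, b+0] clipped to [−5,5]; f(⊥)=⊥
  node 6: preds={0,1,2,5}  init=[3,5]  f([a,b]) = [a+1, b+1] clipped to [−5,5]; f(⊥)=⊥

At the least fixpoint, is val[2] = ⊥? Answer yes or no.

Worklist (54 pops):
  #1 pop 0: in=[3,5] → [3,5] (was ⊥); enqueue []
  #2 pop 1: in=[3,5] → [1,5] (was ⊥); enqueue [0]
  #3 pop 2: in=[3,5] → [2,5] (was ⊥); enqueue []
  #4 pop 3: in=[3,5] → [4,5] (was ⊥); enqueue [1]
  #5 pop 4: in=⊥ → [3,3] (no change)
  #6 pop 5: in=[2,5] → [2,5] (was ⊥); enqueue [3]
  #7 pop 6: in=[1,5] → [2,5] (was [3,5]); enqueue [2]
  #8 pop 0: in=[1,5] → [1,5] (was [3,5]); enqueue [6]
  #9 pop 1: in=[2,5] → [0,5] (was [1,5]); enqueue [0]
  #10 pop 3: in=[1,5] → [2,5] (was [4,5]); enqueue [1]
  #11 pop 2: in=[2,5] → [1,5] (was [2,5]); enqueue [5]
  #12 pop 6: in=[0,5] → [1,5] (was [2,5]); enqueue [2]
  #13 pop 0: in=[0,5] → [0,5] (was [1,5]); enqueue [3,6]
  #14 pop 1: in=[1,5] → [-1,5] (was [0,5]); enqueue [0]
  #15 pop 5: in=[1,5] → [1,5] (was [2,5]); enqueue []
  #16 pop 2: in=[1,5] → [0,5] (was [1,5]); enqueue [5]
  #17 pop 3: in=[0,5] → [1,5] (was [2,5]); enqueue [1]
  #18 pop 6: in=[-1,5] → [0,5] (was [1,5]); enqueue [2]
  #19 pop 0: in=[-1,5] → [-1,5] (was [0,5]); enqueue [3,6]
  #20 pop 5: in=[0,5] → [0,5] (was [1,5]); enqueue [0]
  #21 pop 1: in=[0,5] → [-2,5] (was [-1,5]); enqueue []
  #22 pop 2: in=[0,5] → [-1,5] (was [0,5]); enqueue [5]
  #23 pop 3: in=[-1,5] → [0,5] (was [1,5]); enqueue [1]
  #24 pop 6: in=[-2,5] → [-1,5] (was [0,5]); enqueue [2]
  #25 pop 0: in=[-2,5] → [-2,5] (was [-1,5]); enqueue [3,6]
  #26 pop 5: in=[-1,5] → [-1,5] (was [0,5]); enqueue [0]
  #27 pop 1: in=[-1,5] → [-3,5] (was [-2,5]); enqueue []
  #28 pop 2: in=[-1,5] → [-2,5] (was [-1,5]); enqueue [5]
  #29 pop 3: in=[-2,5] → [-1,5] (was [0,5]); enqueue [1]
  #30 pop 6: in=[-3,5] → [-2,5] (was [-1,5]); enqueue [2]
  #31 pop 0: in=[-3,5] → [-3,5] (was [-2,5]); enqueue [3,6]
  #32 pop 5: in=[-2,5] → [-2,5] (was [-1,5]); enqueue [0]
  #33 pop 1: in=[-2,5] → [-4,5] (was [-3,5]); enqueue []
  #34 pop 2: in=[-2,5] → [-3,5] (was [-2,5]); enqueue [5]
  #35 pop 3: in=[-3,5] → [-2,5] (was [-1,5]); enqueue [1]
  #36 pop 6: in=[-4,5] → [-3,5] (was [-2,5]); enqueue [2]
  #37 pop 0: in=[-4,5] → [-4,5] (was [-3,5]); enqueue [3,6]
  #38 pop 5: in=[-3,5] → [-3,5] (was [-2,5]); enqueue [0]
  #39 pop 1: in=[-3,5] → [-5,5] (was [-4,5]); enqueue []
  #40 pop 2: in=[-3,5] → [-4,5] (was [-3,5]); enqueue [5]
  #41 pop 3: in=[-4,5] → [-3,5] (was [-2,5]); enqueue [1]
  #42 pop 6: in=[-5,5] → [-4,5] (was [-3,5]); enqueue [2]
  #43 pop 0: in=[-5,5] → [-5,5] (was [-4,5]); enqueue [3,6]
  #44 pop 5: in=[-4,5] → [-4,5] (was [-3,5]); enqueue [0]
  #45 pop 1: in=[-4,5] → [-5,5] (no change)
  #46 pop 2: in=[-4,5] → [-5,5] (was [-4,5]); enqueue [5]
  #47 pop 3: in=[-5,5] → [-4,5] (was [-3,5]); enqueue [1]
  #48 pop 6: in=[-5,5] → [-4,5] (no change)
  #49 pop 0: in=[-5,5] → [-5,5] (no change)
  #50 pop 5: in=[-5,5] → [-5,5] (was [-4,5]); enqueue [0,3,6]
  #51 pop 1: in=[-4,5] → [-5,5] (no change)
  #52 pop 0: in=[-5,5] → [-5,5] (no change)
  #53 pop 3: in=[-5,5] → [-4,5] (no change)
  #54 pop 6: in=[-5,5] → [-4,5] (no change)

Fixpoint:
  val[0] = [-5,5]
  val[1] = [-5,5]
  val[2] = [-5,5]
  val[3] = [-4,5]
  val[4] = [3,3]
  val[5] = [-5,5]
  val[6] = [-4,5]

no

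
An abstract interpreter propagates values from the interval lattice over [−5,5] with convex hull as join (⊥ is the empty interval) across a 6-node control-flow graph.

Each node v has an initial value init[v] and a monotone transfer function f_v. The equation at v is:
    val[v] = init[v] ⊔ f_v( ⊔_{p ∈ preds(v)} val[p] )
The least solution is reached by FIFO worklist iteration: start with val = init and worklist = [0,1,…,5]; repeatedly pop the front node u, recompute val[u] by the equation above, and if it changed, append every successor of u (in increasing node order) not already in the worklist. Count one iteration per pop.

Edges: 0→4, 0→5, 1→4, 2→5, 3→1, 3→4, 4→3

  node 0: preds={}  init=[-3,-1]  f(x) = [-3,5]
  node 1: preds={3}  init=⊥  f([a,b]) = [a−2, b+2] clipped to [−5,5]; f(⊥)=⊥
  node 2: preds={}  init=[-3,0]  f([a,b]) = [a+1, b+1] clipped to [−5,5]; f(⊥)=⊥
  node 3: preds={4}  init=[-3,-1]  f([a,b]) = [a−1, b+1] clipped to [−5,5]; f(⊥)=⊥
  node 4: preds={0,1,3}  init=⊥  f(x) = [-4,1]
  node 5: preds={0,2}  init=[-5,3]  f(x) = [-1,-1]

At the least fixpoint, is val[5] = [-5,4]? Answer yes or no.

no

Iteration log — 9 steps:
  step 1. node 0  ⊔preds=⊥  new=[-3,5]  old=[-3,-1]  +wl: 
  step 2. node 1  ⊔preds=[-3,-1]  new=[-5,1]  old=⊥  +wl: 
  step 3. node 2  ⊔preds=⊥  new=[-3,0]  stable
  step 4. node 3  ⊔preds=⊥  new=[-3,-1]  stable
  step 5. node 4  ⊔preds=[-5,5]  new=[-4,1]  old=⊥  +wl: 3
  step 6. node 5  ⊔preds=[-3,5]  new=[-5,3]  stable
  step 7. node 3  ⊔preds=[-4,1]  new=[-5,2]  old=[-3,-1]  +wl: 1,4
  step 8. node 1  ⊔preds=[-5,2]  new=[-5,4]  old=[-5,1]  +wl: 
  step 9. node 4  ⊔preds=[-5,5]  new=[-4,1]  stable

Least fixpoint reached:
  node 0: [-3,5]
  node 1: [-5,4]
  node 2: [-3,0]
  node 3: [-5,2]
  node 4: [-4,1]
  node 5: [-5,3]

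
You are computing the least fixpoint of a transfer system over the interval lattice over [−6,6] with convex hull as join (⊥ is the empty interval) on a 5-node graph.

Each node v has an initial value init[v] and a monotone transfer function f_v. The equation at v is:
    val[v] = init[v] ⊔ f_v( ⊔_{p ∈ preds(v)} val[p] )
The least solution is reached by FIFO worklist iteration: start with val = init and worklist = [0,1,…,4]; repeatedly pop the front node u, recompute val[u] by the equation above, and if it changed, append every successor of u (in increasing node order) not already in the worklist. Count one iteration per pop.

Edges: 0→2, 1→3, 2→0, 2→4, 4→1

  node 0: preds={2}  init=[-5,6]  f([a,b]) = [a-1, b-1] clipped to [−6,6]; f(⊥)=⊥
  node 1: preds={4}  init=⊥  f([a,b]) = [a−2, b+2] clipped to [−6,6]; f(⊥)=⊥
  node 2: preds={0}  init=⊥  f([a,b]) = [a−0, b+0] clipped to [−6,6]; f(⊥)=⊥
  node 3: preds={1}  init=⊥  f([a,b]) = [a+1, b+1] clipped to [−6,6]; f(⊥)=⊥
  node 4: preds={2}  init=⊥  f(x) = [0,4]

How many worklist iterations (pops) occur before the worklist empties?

11

Trace (11 dequeues):
  [1] u=0 | in ⊥ | out [-5,6] | ==
  [2] u=1 | in ⊥ | out ⊥ | ==
  [3] u=2 | in [-5,6] | out [-5,6] | prev ⊥ | push {0}
  [4] u=3 | in ⊥ | out ⊥ | ==
  [5] u=4 | in [-5,6] | out [0,4] | prev ⊥ | push {1}
  [6] u=0 | in [-5,6] | out [-6,6] | prev [-5,6] | push {2}
  [7] u=1 | in [0,4] | out [-2,6] | prev ⊥ | push {3}
  [8] u=2 | in [-6,6] | out [-6,6] | prev [-5,6] | push {0,4}
  [9] u=3 | in [-2,6] | out [-1,6] | prev ⊥ | push {}
  [10] u=0 | in [-6,6] | out [-6,6] | ==
  [11] u=4 | in [-6,6] | out [0,4] | ==

Converged values:
  [0] [-6,6]
  [1] [-2,6]
  [2] [-6,6]
  [3] [-1,6]
  [4] [0,4]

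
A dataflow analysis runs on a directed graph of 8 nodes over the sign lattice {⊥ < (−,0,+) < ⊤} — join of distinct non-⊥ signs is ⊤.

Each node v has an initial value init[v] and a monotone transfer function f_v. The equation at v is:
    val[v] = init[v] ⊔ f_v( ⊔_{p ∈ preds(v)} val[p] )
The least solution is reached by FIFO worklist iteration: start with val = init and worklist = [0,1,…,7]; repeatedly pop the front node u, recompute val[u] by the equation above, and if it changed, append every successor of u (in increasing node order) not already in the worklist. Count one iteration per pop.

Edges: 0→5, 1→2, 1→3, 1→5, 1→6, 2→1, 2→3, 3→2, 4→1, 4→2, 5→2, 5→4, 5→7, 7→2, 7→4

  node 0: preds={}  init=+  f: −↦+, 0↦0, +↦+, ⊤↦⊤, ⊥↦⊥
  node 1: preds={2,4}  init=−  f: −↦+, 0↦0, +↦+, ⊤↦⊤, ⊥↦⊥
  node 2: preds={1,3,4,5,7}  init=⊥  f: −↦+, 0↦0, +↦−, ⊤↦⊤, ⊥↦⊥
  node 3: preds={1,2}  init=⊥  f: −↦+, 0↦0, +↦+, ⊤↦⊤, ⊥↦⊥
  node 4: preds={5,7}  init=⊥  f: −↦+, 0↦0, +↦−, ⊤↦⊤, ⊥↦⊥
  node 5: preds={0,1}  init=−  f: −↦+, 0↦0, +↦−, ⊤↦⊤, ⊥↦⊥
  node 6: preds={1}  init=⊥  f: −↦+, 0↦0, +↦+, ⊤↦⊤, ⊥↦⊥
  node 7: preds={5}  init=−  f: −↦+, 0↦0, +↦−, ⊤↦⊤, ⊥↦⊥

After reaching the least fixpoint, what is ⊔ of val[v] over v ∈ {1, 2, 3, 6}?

Iteration log — 16 steps:
  step 1. node 0  ⊔preds=⊥  new=+  stable
  step 2. node 1  ⊔preds=⊥  new=−  stable
  step 3. node 2  ⊔preds=−  new=+  old=⊥  +wl: 1
  step 4. node 3  ⊔preds=⊤  new=⊤  old=⊥  +wl: 2
  step 5. node 4  ⊔preds=−  new=+  old=⊥  +wl: 
  step 6. node 5  ⊔preds=⊤  new=⊤  old=−  +wl: 4
  step 7. node 6  ⊔preds=−  new=+  old=⊥  +wl: 
  step 8. node 7  ⊔preds=⊤  new=⊤  old=−  +wl: 
  step 9. node 1  ⊔preds=+  new=⊤  old=−  +wl: 3,5,6
  step 10. node 2  ⊔preds=⊤  new=⊤  old=+  +wl: 1
  step 11. node 4  ⊔preds=⊤  new=⊤  old=+  +wl: 2
  step 12. node 3  ⊔preds=⊤  new=⊤  stable
  step 13. node 5  ⊔preds=⊤  new=⊤  stable
  step 14. node 6  ⊔preds=⊤  new=⊤  old=+  +wl: 
  step 15. node 1  ⊔preds=⊤  new=⊤  stable
  step 16. node 2  ⊔preds=⊤  new=⊤  stable

Least fixpoint reached:
  node 0: +
  node 1: ⊤
  node 2: ⊤
  node 3: ⊤
  node 4: ⊤
  node 5: ⊤
  node 6: ⊤
  node 7: ⊤

⊤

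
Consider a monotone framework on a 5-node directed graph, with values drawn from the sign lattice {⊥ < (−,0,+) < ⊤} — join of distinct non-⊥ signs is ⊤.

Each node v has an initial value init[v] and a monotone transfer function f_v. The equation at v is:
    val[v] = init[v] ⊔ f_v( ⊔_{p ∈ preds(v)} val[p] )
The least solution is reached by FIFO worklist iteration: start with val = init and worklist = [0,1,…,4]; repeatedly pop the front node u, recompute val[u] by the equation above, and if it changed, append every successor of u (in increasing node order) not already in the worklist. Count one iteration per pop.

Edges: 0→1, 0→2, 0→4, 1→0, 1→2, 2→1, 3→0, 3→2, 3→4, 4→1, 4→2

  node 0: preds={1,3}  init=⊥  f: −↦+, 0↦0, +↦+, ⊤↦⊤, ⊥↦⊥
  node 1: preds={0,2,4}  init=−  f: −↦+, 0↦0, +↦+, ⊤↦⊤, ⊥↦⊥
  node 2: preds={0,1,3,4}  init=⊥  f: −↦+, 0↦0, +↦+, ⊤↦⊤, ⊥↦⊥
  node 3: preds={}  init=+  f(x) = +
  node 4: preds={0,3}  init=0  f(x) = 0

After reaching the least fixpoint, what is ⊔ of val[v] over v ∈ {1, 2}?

Iteration log — 7 steps:
  step 1. node 0  ⊔preds=⊤  new=⊤  old=⊥  +wl: 
  step 2. node 1  ⊔preds=⊤  new=⊤  old=−  +wl: 0
  step 3. node 2  ⊔preds=⊤  new=⊤  old=⊥  +wl: 1
  step 4. node 3  ⊔preds=⊥  new=+  stable
  step 5. node 4  ⊔preds=⊤  new=0  stable
  step 6. node 0  ⊔preds=⊤  new=⊤  stable
  step 7. node 1  ⊔preds=⊤  new=⊤  stable

Least fixpoint reached:
  node 0: ⊤
  node 1: ⊤
  node 2: ⊤
  node 3: +
  node 4: 0

⊤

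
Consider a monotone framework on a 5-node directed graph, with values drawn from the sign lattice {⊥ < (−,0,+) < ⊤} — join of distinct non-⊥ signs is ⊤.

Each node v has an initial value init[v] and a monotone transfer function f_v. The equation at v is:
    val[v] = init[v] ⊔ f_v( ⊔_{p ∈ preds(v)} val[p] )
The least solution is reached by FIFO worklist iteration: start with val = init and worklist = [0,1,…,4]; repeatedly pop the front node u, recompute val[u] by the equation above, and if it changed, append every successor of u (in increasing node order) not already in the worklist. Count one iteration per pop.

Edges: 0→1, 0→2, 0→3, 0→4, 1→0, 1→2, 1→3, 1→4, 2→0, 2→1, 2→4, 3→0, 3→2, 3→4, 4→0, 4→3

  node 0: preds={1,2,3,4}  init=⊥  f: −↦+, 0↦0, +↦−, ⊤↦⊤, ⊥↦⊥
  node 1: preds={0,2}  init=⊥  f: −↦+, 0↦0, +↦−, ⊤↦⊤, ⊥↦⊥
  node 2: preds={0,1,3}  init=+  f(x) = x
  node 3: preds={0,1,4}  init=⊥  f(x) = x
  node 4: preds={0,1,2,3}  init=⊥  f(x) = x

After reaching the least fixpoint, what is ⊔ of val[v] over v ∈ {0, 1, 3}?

⊤

Worklist (10 pops):
  #1 pop 0: in=+ → − (was ⊥); enqueue []
  #2 pop 1: in=⊤ → ⊤ (was ⊥); enqueue [0]
  #3 pop 2: in=⊤ → ⊤ (was +); enqueue [1]
  #4 pop 3: in=⊤ → ⊤ (was ⊥); enqueue [2]
  #5 pop 4: in=⊤ → ⊤ (was ⊥); enqueue [3]
  #6 pop 0: in=⊤ → ⊤ (was −); enqueue [4]
  #7 pop 1: in=⊤ → ⊤ (no change)
  #8 pop 2: in=⊤ → ⊤ (no change)
  #9 pop 3: in=⊤ → ⊤ (no change)
  #10 pop 4: in=⊤ → ⊤ (no change)

Fixpoint:
  val[0] = ⊤
  val[1] = ⊤
  val[2] = ⊤
  val[3] = ⊤
  val[4] = ⊤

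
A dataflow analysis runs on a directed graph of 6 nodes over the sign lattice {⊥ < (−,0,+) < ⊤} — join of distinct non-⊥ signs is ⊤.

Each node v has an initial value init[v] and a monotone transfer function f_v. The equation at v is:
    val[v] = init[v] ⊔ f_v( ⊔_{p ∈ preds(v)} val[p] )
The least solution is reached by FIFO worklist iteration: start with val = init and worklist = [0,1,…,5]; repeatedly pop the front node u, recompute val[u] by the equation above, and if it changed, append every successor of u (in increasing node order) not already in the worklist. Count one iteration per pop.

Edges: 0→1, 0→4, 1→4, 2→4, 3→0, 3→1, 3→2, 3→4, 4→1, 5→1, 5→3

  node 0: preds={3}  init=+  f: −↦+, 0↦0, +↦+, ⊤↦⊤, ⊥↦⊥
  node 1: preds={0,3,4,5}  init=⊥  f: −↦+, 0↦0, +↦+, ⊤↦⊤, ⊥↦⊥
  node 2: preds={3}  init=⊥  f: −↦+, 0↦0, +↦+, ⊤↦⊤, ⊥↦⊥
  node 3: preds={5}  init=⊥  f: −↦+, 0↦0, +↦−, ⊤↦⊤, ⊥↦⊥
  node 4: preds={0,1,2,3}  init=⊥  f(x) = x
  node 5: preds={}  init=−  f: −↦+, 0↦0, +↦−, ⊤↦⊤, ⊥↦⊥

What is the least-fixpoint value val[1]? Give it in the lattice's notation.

Trace (10 dequeues):
  [1] u=0 | in ⊥ | out + | ==
  [2] u=1 | in ⊤ | out ⊤ | prev ⊥ | push {}
  [3] u=2 | in ⊥ | out ⊥ | ==
  [4] u=3 | in − | out + | prev ⊥ | push {0,1,2}
  [5] u=4 | in ⊤ | out ⊤ | prev ⊥ | push {}
  [6] u=5 | in ⊥ | out − | ==
  [7] u=0 | in + | out + | ==
  [8] u=1 | in ⊤ | out ⊤ | ==
  [9] u=2 | in + | out + | prev ⊥ | push {4}
  [10] u=4 | in ⊤ | out ⊤ | ==

Converged values:
  [0] +
  [1] ⊤
  [2] +
  [3] +
  [4] ⊤
  [5] −

⊤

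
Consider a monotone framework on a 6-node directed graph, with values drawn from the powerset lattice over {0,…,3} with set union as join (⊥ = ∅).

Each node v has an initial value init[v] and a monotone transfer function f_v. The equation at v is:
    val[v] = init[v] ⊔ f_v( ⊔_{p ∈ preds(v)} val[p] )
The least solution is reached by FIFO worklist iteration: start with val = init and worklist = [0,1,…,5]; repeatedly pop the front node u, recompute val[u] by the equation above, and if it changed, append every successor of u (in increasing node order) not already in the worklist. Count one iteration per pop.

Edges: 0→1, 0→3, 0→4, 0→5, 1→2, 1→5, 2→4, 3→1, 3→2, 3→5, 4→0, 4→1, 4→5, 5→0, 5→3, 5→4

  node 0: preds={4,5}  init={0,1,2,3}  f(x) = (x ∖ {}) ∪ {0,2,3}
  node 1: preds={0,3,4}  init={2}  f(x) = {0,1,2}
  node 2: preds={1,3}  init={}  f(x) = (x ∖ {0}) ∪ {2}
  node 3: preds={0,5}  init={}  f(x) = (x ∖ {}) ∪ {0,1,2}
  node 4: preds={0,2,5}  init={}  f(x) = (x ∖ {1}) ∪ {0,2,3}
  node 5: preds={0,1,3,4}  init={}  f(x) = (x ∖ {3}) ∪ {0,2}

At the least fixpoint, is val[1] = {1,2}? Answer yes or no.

Iteration log — 11 steps:
  step 1. node 0  ⊔preds={}  new={0,1,2,3}  stable
  step 2. node 1  ⊔preds={0,1,2,3}  new={0,1,2}  old={2}  +wl: 
  step 3. node 2  ⊔preds={0,1,2}  new={1,2}  old={}  +wl: 
  step 4. node 3  ⊔preds={0,1,2,3}  new={0,1,2,3}  old={}  +wl: 1,2
  step 5. node 4  ⊔preds={0,1,2,3}  new={0,2,3}  old={}  +wl: 0
  step 6. node 5  ⊔preds={0,1,2,3}  new={0,1,2}  old={}  +wl: 3,4
  step 7. node 1  ⊔preds={0,1,2,3}  new={0,1,2}  stable
  step 8. node 2  ⊔preds={0,1,2,3}  new={1,2,3}  old={1,2}  +wl: 
  step 9. node 0  ⊔preds={0,1,2,3}  new={0,1,2,3}  stable
  step 10. node 3  ⊔preds={0,1,2,3}  new={0,1,2,3}  stable
  step 11. node 4  ⊔preds={0,1,2,3}  new={0,2,3}  stable

Least fixpoint reached:
  node 0: {0,1,2,3}
  node 1: {0,1,2}
  node 2: {1,2,3}
  node 3: {0,1,2,3}
  node 4: {0,2,3}
  node 5: {0,1,2}

no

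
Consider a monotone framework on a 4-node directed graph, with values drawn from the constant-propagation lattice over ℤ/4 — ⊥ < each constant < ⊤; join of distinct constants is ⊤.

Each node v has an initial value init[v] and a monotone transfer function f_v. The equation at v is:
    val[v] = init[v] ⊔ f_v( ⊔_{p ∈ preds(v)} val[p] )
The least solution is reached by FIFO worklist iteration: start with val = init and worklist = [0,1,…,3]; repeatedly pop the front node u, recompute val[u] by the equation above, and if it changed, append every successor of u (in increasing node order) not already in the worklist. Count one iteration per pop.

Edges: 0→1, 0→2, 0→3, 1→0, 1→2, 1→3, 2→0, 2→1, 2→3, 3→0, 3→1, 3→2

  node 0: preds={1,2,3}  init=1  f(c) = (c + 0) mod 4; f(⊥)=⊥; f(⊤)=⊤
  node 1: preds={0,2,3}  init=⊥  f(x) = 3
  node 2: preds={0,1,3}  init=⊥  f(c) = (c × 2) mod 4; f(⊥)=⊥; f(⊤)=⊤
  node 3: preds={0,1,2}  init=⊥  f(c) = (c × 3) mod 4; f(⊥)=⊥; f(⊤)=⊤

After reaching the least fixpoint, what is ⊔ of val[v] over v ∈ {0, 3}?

⊤

Trace (8 dequeues):
  [1] u=0 | in ⊥ | out 1 | ==
  [2] u=1 | in 1 | out 3 | prev ⊥ | push {0}
  [3] u=2 | in ⊤ | out ⊤ | prev ⊥ | push {1}
  [4] u=3 | in ⊤ | out ⊤ | prev ⊥ | push {2}
  [5] u=0 | in ⊤ | out ⊤ | prev 1 | push {3}
  [6] u=1 | in ⊤ | out 3 | ==
  [7] u=2 | in ⊤ | out ⊤ | ==
  [8] u=3 | in ⊤ | out ⊤ | ==

Converged values:
  [0] ⊤
  [1] 3
  [2] ⊤
  [3] ⊤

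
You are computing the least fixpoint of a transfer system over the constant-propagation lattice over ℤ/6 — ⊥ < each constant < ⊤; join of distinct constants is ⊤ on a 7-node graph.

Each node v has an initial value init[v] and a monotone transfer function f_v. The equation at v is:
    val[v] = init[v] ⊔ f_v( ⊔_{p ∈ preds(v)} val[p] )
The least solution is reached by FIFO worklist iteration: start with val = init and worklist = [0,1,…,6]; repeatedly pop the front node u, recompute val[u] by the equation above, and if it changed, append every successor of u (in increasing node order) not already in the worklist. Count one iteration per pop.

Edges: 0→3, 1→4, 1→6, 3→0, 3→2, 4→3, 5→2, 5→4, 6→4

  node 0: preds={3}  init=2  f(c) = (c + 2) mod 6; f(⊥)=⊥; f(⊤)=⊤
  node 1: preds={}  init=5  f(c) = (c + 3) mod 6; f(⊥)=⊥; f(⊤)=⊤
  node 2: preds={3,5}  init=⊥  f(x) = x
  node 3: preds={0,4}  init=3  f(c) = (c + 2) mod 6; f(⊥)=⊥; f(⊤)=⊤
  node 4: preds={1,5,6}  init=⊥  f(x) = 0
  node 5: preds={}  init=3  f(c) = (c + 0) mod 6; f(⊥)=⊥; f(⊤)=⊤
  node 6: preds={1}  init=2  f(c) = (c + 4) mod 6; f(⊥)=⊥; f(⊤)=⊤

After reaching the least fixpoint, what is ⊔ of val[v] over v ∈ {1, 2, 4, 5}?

⊤

Trace (11 dequeues):
  [1] u=0 | in 3 | out ⊤ | prev 2 | push {}
  [2] u=1 | in ⊥ | out 5 | ==
  [3] u=2 | in 3 | out 3 | prev ⊥ | push {}
  [4] u=3 | in ⊤ | out ⊤ | prev 3 | push {0,2}
  [5] u=4 | in ⊤ | out 0 | prev ⊥ | push {3}
  [6] u=5 | in ⊥ | out 3 | ==
  [7] u=6 | in 5 | out ⊤ | prev 2 | push {4}
  [8] u=0 | in ⊤ | out ⊤ | ==
  [9] u=2 | in ⊤ | out ⊤ | prev 3 | push {}
  [10] u=3 | in ⊤ | out ⊤ | ==
  [11] u=4 | in ⊤ | out 0 | ==

Converged values:
  [0] ⊤
  [1] 5
  [2] ⊤
  [3] ⊤
  [4] 0
  [5] 3
  [6] ⊤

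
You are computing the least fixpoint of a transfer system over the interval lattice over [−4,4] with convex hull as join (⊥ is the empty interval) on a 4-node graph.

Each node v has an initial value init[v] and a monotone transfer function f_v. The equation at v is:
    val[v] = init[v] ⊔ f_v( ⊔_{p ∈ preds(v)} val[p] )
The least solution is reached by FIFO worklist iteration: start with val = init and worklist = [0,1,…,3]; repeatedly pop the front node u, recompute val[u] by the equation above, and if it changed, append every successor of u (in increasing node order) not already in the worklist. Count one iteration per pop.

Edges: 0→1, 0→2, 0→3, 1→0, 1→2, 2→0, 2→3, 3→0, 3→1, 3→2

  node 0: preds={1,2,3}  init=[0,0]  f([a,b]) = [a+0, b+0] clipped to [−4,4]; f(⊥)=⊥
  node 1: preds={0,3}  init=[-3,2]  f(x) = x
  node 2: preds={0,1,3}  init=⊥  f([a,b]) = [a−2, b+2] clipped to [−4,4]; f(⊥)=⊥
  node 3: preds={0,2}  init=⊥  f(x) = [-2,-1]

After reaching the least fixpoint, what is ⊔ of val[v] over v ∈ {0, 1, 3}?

Trace (9 dequeues):
  [1] u=0 | in [-3,2] | out [-3,2] | prev [0,0] | push {}
  [2] u=1 | in [-3,2] | out [-3,2] | ==
  [3] u=2 | in [-3,2] | out [-4,4] | prev ⊥ | push {0}
  [4] u=3 | in [-4,4] | out [-2,-1] | prev ⊥ | push {1,2}
  [5] u=0 | in [-4,4] | out [-4,4] | prev [-3,2] | push {3}
  [6] u=1 | in [-4,4] | out [-4,4] | prev [-3,2] | push {0}
  [7] u=2 | in [-4,4] | out [-4,4] | ==
  [8] u=3 | in [-4,4] | out [-2,-1] | ==
  [9] u=0 | in [-4,4] | out [-4,4] | ==

Converged values:
  [0] [-4,4]
  [1] [-4,4]
  [2] [-4,4]
  [3] [-2,-1]

[-4,4]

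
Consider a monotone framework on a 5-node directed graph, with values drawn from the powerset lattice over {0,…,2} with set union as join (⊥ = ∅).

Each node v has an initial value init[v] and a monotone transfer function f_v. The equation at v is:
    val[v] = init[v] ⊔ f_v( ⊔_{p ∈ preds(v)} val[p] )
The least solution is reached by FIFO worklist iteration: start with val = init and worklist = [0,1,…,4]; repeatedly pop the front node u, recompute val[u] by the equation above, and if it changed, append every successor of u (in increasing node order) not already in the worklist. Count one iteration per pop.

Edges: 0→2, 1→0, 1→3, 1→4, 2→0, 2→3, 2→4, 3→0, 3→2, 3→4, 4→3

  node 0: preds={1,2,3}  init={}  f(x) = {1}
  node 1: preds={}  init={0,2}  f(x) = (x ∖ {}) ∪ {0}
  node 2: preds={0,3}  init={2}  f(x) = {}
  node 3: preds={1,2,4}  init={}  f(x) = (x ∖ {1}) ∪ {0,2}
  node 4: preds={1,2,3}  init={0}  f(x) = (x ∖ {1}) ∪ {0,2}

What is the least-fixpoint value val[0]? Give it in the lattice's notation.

Worklist (8 pops):
  #1 pop 0: in={0,2} → {1} (was {}); enqueue []
  #2 pop 1: in={} → {0,2} (no change)
  #3 pop 2: in={1} → {2} (no change)
  #4 pop 3: in={0,2} → {0,2} (was {}); enqueue [0,2]
  #5 pop 4: in={0,2} → {0,2} (was {0}); enqueue [3]
  #6 pop 0: in={0,2} → {1} (no change)
  #7 pop 2: in={0,1,2} → {2} (no change)
  #8 pop 3: in={0,2} → {0,2} (no change)

Fixpoint:
  val[0] = {1}
  val[1] = {0,2}
  val[2] = {2}
  val[3] = {0,2}
  val[4] = {0,2}

{1}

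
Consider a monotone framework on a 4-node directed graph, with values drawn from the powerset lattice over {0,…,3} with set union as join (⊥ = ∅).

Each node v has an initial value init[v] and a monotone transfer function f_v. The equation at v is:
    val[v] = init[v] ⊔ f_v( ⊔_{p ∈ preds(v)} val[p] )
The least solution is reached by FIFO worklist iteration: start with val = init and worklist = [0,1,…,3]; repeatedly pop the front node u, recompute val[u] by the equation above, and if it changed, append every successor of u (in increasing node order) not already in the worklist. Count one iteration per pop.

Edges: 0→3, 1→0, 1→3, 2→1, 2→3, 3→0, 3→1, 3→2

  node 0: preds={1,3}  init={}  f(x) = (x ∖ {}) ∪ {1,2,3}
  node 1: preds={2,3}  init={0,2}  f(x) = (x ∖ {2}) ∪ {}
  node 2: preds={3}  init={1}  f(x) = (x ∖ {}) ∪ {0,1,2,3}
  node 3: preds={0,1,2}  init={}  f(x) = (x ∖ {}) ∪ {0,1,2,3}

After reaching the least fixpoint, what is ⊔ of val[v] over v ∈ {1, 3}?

{0,1,2,3}

Iteration log — 9 steps:
  step 1. node 0  ⊔preds={0,2}  new={0,1,2,3}  old={}  +wl: 
  step 2. node 1  ⊔preds={1}  new={0,1,2}  old={0,2}  +wl: 0
  step 3. node 2  ⊔preds={}  new={0,1,2,3}  old={1}  +wl: 1
  step 4. node 3  ⊔preds={0,1,2,3}  new={0,1,2,3}  old={}  +wl: 2
  step 5. node 0  ⊔preds={0,1,2,3}  new={0,1,2,3}  stable
  step 6. node 1  ⊔preds={0,1,2,3}  new={0,1,2,3}  old={0,1,2}  +wl: 0,3
  step 7. node 2  ⊔preds={0,1,2,3}  new={0,1,2,3}  stable
  step 8. node 0  ⊔preds={0,1,2,3}  new={0,1,2,3}  stable
  step 9. node 3  ⊔preds={0,1,2,3}  new={0,1,2,3}  stable

Least fixpoint reached:
  node 0: {0,1,2,3}
  node 1: {0,1,2,3}
  node 2: {0,1,2,3}
  node 3: {0,1,2,3}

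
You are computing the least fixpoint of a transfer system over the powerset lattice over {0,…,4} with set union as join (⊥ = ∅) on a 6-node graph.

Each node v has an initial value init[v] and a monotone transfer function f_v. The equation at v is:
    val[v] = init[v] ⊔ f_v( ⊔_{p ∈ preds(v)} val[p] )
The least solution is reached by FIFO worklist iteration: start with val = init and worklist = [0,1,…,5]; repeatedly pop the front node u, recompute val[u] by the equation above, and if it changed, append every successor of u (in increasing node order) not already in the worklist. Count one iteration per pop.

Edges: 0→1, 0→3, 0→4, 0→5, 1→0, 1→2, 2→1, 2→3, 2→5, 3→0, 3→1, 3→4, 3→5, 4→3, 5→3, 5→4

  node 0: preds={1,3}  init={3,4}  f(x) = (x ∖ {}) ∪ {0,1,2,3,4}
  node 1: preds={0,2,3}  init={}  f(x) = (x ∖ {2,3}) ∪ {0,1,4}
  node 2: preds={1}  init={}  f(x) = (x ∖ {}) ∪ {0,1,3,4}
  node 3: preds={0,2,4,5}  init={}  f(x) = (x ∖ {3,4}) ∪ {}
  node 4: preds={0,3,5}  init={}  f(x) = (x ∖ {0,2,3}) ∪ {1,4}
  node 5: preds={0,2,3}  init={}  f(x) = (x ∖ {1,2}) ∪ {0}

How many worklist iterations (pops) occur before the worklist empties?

10

Trace (10 dequeues):
  [1] u=0 | in {} | out {0,1,2,3,4} | prev {3,4} | push {}
  [2] u=1 | in {0,1,2,3,4} | out {0,1,4} | prev {} | push {0}
  [3] u=2 | in {0,1,4} | out {0,1,3,4} | prev {} | push {1}
  [4] u=3 | in {0,1,2,3,4} | out {0,1,2} | prev {} | push {}
  [5] u=4 | in {0,1,2,3,4} | out {1,4} | prev {} | push {3}
  [6] u=5 | in {0,1,2,3,4} | out {0,3,4} | prev {} | push {4}
  [7] u=0 | in {0,1,2,4} | out {0,1,2,3,4} | ==
  [8] u=1 | in {0,1,2,3,4} | out {0,1,4} | ==
  [9] u=3 | in {0,1,2,3,4} | out {0,1,2} | ==
  [10] u=4 | in {0,1,2,3,4} | out {1,4} | ==

Converged values:
  [0] {0,1,2,3,4}
  [1] {0,1,4}
  [2] {0,1,3,4}
  [3] {0,1,2}
  [4] {1,4}
  [5] {0,3,4}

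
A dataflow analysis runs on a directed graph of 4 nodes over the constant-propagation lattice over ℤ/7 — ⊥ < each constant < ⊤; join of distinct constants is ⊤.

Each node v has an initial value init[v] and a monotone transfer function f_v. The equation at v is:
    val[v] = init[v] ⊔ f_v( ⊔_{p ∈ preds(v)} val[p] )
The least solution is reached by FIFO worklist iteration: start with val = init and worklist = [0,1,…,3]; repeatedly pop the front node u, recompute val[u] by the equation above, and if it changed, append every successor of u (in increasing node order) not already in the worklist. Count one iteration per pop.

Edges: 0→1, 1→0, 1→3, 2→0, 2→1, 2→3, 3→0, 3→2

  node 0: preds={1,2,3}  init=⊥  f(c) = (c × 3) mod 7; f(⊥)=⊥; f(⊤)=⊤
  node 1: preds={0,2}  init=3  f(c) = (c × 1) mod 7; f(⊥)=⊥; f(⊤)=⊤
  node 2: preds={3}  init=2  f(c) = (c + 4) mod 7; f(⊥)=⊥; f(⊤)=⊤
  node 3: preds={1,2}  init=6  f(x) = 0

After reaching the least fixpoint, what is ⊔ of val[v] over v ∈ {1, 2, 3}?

Trace (7 dequeues):
  [1] u=0 | in ⊤ | out ⊤ | prev ⊥ | push {}
  [2] u=1 | in ⊤ | out ⊤ | prev 3 | push {0}
  [3] u=2 | in 6 | out ⊤ | prev 2 | push {1}
  [4] u=3 | in ⊤ | out ⊤ | prev 6 | push {2}
  [5] u=0 | in ⊤ | out ⊤ | ==
  [6] u=1 | in ⊤ | out ⊤ | ==
  [7] u=2 | in ⊤ | out ⊤ | ==

Converged values:
  [0] ⊤
  [1] ⊤
  [2] ⊤
  [3] ⊤

⊤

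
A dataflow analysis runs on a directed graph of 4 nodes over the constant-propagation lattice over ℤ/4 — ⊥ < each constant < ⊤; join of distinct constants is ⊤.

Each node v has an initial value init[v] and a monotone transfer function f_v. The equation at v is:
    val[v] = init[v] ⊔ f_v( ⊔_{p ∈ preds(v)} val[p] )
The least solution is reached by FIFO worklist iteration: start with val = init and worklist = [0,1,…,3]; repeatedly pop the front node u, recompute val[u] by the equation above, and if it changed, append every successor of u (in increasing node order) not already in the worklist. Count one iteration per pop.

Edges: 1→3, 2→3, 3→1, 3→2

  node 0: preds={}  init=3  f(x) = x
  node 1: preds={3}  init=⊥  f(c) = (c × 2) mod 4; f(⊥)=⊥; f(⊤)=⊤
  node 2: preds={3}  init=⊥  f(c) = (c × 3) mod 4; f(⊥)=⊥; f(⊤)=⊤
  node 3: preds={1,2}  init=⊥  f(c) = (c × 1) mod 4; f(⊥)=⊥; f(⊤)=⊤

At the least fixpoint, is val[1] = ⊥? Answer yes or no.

Trace (4 dequeues):
  [1] u=0 | in ⊥ | out 3 | ==
  [2] u=1 | in ⊥ | out ⊥ | ==
  [3] u=2 | in ⊥ | out ⊥ | ==
  [4] u=3 | in ⊥ | out ⊥ | ==

Converged values:
  [0] 3
  [1] ⊥
  [2] ⊥
  [3] ⊥

yes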